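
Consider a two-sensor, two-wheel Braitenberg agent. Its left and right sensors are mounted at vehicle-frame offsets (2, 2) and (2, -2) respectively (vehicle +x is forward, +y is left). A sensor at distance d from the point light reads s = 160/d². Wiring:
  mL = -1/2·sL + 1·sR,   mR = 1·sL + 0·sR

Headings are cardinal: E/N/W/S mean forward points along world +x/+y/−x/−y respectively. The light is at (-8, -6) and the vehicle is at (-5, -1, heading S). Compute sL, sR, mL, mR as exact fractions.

left sensor world pos  = (-3, -3); dL² = 34
right sensor world pos = (-7, -3); dR² = 10
sL = 160/34 = 80/17
sR = 160/10 = 16
mL = -1/2·sL + 1·sR = 232/17
mR = 1·sL + 0·sR = 80/17

80/17 16 232/17 80/17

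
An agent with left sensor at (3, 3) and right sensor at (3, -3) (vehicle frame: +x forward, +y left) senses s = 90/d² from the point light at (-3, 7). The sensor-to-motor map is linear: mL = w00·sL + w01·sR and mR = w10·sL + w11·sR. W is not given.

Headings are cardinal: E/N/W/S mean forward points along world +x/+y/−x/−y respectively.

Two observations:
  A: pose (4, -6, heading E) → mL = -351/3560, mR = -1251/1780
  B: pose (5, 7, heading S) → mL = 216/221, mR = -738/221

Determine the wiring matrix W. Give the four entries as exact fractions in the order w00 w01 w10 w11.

obs A: pose=(4,-6,E) → sL=9/20, sR=45/178, mL=-351/3560, mR=-1251/1780
obs B: pose=(5,7,S) → sL=9/13, sR=45/17, mL=216/221, mR=-738/221
sensor matrix S = [[9/20, 45/178], [9/13, 45/17]]; det S = 79947/78676
solve [mL_A; mL_B] = S·[w00; w01] and [mR_A; mR_B] = S·[w10; w11]:
  w00 = -1/2, w01 = 1/2, w10 = -1, w11 = -1

-1/2 1/2 -1 -1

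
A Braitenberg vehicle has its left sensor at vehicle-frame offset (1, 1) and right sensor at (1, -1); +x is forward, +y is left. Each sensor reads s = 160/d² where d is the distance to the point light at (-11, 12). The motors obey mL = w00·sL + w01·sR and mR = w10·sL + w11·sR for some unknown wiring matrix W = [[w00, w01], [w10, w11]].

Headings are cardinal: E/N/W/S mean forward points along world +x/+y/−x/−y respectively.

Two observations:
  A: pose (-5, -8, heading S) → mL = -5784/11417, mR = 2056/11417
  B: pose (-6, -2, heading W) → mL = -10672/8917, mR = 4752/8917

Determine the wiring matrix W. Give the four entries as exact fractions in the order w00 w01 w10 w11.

obs A: pose=(-5,-8,S) → sL=16/49, sR=80/233, mL=-5784/11417, mR=2056/11417
obs B: pose=(-6,-2,W) → sL=160/241, sR=32/37, mL=-10672/8917, mR=4752/8917
sensor matrix S = [[16/49, 80/233], [160/241, 32/37]]; det S = 5543936/101805389
solve [mL_A; mL_B] = S·[w00; w01] and [mR_A; mR_B] = S·[w10; w11]:
  w00 = -1/2, w01 = -1, w10 = -1/2, w11 = 1

-1/2 -1 -1/2 1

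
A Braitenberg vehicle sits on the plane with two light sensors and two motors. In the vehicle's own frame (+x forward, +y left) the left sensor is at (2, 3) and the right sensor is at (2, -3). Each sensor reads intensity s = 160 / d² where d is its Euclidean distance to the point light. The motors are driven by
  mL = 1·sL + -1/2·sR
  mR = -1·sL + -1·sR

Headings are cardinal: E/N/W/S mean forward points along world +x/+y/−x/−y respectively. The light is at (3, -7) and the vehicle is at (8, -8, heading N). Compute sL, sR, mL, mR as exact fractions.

left sensor world pos  = (5, -6); dL² = 5
right sensor world pos = (11, -6); dR² = 65
sL = 160/5 = 32
sR = 160/65 = 32/13
mL = 1·sL + -1/2·sR = 400/13
mR = -1·sL + -1·sR = -448/13

32 32/13 400/13 -448/13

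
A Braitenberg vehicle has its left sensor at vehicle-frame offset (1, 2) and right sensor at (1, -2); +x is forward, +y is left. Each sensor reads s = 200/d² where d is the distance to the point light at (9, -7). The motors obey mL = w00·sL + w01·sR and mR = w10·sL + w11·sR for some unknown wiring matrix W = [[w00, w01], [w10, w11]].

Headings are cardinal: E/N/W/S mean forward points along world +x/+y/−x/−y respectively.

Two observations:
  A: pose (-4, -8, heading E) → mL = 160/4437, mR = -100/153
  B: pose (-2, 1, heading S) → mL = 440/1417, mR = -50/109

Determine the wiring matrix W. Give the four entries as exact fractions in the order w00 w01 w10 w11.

1/2 -1/2 0 -1/2

obs A: pose=(-4,-8,E) → sL=40/29, sR=200/153, mL=160/4437, mR=-100/153
obs B: pose=(-2,1,S) → sL=20/13, sR=100/109, mL=440/1417, mR=-50/109
sensor matrix S = [[40/29, 200/153], [20/13, 100/109]]; det S = -4688000/6287229
solve [mL_A; mL_B] = S·[w00; w01] and [mR_A; mR_B] = S·[w10; w11]:
  w00 = 1/2, w01 = -1/2, w10 = 0, w11 = -1/2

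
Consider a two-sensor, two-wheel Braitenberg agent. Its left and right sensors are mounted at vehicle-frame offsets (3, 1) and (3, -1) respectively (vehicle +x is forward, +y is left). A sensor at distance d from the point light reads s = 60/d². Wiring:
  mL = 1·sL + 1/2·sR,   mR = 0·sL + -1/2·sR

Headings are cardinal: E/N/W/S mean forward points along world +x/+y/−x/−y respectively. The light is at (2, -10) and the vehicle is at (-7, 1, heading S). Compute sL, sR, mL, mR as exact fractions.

left sensor world pos  = (-6, -2); dL² = 128
right sensor world pos = (-8, -2); dR² = 164
sL = 60/128 = 15/32
sR = 60/164 = 15/41
mL = 1·sL + 1/2·sR = 855/1312
mR = 0·sL + -1/2·sR = -15/82

15/32 15/41 855/1312 -15/82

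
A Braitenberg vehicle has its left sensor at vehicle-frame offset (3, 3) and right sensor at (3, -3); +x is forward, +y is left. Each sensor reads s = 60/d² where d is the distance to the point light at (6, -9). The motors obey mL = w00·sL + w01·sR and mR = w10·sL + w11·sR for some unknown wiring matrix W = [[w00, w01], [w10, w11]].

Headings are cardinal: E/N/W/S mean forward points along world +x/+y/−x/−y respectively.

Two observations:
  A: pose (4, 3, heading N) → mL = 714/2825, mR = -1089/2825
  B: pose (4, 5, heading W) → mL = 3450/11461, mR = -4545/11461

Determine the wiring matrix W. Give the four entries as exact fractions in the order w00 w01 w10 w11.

1/2 1/2 -1/2 -1

obs A: pose=(4,3,N) → sL=6/25, sR=30/113, mL=714/2825, mR=-1089/2825
obs B: pose=(4,5,W) → sL=30/73, sR=30/157, mL=3450/11461, mR=-4545/11461
sensor matrix S = [[6/25, 30/113], [30/73, 30/157]]; det S = -409536/6475465
solve [mL_A; mL_B] = S·[w00; w01] and [mR_A; mR_B] = S·[w10; w11]:
  w00 = 1/2, w01 = 1/2, w10 = -1/2, w11 = -1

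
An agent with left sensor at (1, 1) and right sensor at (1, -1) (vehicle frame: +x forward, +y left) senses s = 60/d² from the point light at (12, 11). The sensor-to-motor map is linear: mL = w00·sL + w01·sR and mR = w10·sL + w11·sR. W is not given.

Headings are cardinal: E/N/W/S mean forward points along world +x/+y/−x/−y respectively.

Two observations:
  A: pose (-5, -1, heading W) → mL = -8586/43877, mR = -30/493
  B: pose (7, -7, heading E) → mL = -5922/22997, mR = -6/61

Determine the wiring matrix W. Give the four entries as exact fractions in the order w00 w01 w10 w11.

-1/2 -1 -1/2 0

obs A: pose=(-5,-1,W) → sL=60/493, sR=12/89, mL=-8586/43877, mR=-30/493
obs B: pose=(7,-7,E) → sL=12/61, sR=60/377, mL=-5922/22997, mR=-6/61
sensor matrix S = [[60/493, 12/89], [12/61, 60/377]]; det S = -7219584/1009039369
solve [mL_A; mL_B] = S·[w00; w01] and [mR_A; mR_B] = S·[w10; w11]:
  w00 = -1/2, w01 = -1, w10 = -1/2, w11 = 0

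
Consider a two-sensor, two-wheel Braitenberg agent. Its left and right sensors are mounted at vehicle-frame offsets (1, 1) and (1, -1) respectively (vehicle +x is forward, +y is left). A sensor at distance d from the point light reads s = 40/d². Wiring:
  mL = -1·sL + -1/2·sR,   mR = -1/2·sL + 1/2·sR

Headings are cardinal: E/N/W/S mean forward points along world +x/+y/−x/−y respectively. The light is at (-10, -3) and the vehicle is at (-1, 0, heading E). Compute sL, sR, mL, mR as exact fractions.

left sensor world pos  = (0, 1); dL² = 116
right sensor world pos = (0, -1); dR² = 104
sL = 40/116 = 10/29
sR = 40/104 = 5/13
mL = -1·sL + -1/2·sR = -405/754
mR = -1/2·sL + 1/2·sR = 15/754

10/29 5/13 -405/754 15/754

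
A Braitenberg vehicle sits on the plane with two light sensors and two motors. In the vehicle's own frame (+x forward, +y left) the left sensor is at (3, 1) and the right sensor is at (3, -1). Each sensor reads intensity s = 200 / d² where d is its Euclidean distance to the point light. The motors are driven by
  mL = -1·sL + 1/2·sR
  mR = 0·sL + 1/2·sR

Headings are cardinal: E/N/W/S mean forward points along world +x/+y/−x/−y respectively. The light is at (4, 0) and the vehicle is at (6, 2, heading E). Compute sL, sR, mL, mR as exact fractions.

100/17 100/13 -450/221 50/13

left sensor world pos  = (9, 3); dL² = 34
right sensor world pos = (9, 1); dR² = 26
sL = 200/34 = 100/17
sR = 200/26 = 100/13
mL = -1·sL + 1/2·sR = -450/221
mR = 0·sL + 1/2·sR = 50/13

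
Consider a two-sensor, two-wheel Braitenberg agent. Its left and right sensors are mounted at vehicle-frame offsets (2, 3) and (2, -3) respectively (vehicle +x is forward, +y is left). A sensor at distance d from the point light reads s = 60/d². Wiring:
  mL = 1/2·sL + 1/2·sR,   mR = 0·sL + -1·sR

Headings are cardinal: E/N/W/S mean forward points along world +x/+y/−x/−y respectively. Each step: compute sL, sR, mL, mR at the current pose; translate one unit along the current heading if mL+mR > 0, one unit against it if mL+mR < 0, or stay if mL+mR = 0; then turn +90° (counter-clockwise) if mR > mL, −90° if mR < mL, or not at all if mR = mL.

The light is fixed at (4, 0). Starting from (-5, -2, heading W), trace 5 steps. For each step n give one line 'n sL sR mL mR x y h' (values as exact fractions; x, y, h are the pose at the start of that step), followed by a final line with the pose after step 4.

n=0: pose=(-5,-2,W); sL=30/73, sR=30/61; mL=2010/4453, mR=-30/61; mL+mR=-180/4453 → advance -1; mR−mL=-4200/4453 → turn -1·90°
n=1: pose=(-4,-2,N); sL=60/121, sR=12/5; mL=876/605, mR=-12/5; mL+mR=-576/605 → advance -1; mR−mL=-2328/605 → turn -1·90°
n=2: pose=(-4,-3,E); sL=5/3, sR=5/6; mL=5/4, mR=-5/6; mL+mR=5/12 → advance +1; mR−mL=-25/12 → turn -1·90°
n=3: pose=(-3,-3,S); sL=60/41, sR=12/25; mL=996/1025, mR=-12/25; mL+mR=504/1025 → advance +1; mR−mL=-1488/1025 → turn -1·90°
n=4: pose=(-3,-4,W); sL=6/13, sR=30/41; mL=318/533, mR=-30/41; mL+mR=-72/533 → advance -1; mR−mL=-708/533 → turn -1·90°

0 30/73 30/61 2010/4453 -30/61 -5 -2 W
1 60/121 12/5 876/605 -12/5 -4 -2 N
2 5/3 5/6 5/4 -5/6 -4 -3 E
3 60/41 12/25 996/1025 -12/25 -3 -3 S
4 6/13 30/41 318/533 -30/41 -3 -4 W
final -2 -4 N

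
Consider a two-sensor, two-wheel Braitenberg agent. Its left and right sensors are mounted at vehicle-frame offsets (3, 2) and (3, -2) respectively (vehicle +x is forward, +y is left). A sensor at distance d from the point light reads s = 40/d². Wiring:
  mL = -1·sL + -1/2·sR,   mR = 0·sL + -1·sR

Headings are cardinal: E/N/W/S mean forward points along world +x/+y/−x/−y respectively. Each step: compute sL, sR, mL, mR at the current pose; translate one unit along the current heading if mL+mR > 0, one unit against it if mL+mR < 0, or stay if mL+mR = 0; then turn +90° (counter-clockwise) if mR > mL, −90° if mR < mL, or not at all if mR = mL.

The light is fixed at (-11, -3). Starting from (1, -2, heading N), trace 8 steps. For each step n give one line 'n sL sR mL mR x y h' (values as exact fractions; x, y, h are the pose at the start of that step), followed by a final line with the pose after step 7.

0 10/29 10/53 -675/1537 -10/53 1 -2 N
1 8/17 8/17 -12/17 -8/17 1 -3 W
2 20/117 4/13 -38/117 -4/13 2 -3 S
3 8/53 40/257 -3116/13621 -40/257 2 -2 E
4 10/29 10/53 -675/1537 -10/53 1 -2 N
5 8/17 8/17 -12/17 -8/17 1 -3 W
6 20/117 4/13 -38/117 -4/13 2 -3 S
7 8/53 40/257 -3116/13621 -40/257 2 -2 E
final 1 -2 N

n=0: pose=(1,-2,N); sL=10/29, sR=10/53; mL=-675/1537, mR=-10/53; mL+mR=-965/1537 → advance -1; mR−mL=385/1537 → turn +1·90°
n=1: pose=(1,-3,W); sL=8/17, sR=8/17; mL=-12/17, mR=-8/17; mL+mR=-20/17 → advance -1; mR−mL=4/17 → turn +1·90°
n=2: pose=(2,-3,S); sL=20/117, sR=4/13; mL=-38/117, mR=-4/13; mL+mR=-74/117 → advance -1; mR−mL=2/117 → turn +1·90°
n=3: pose=(2,-2,E); sL=8/53, sR=40/257; mL=-3116/13621, mR=-40/257; mL+mR=-5236/13621 → advance -1; mR−mL=996/13621 → turn +1·90°
n=4: pose=(1,-2,N); sL=10/29, sR=10/53; mL=-675/1537, mR=-10/53; mL+mR=-965/1537 → advance -1; mR−mL=385/1537 → turn +1·90°
n=5: pose=(1,-3,W); sL=8/17, sR=8/17; mL=-12/17, mR=-8/17; mL+mR=-20/17 → advance -1; mR−mL=4/17 → turn +1·90°
n=6: pose=(2,-3,S); sL=20/117, sR=4/13; mL=-38/117, mR=-4/13; mL+mR=-74/117 → advance -1; mR−mL=2/117 → turn +1·90°
n=7: pose=(2,-2,E); sL=8/53, sR=40/257; mL=-3116/13621, mR=-40/257; mL+mR=-5236/13621 → advance -1; mR−mL=996/13621 → turn +1·90°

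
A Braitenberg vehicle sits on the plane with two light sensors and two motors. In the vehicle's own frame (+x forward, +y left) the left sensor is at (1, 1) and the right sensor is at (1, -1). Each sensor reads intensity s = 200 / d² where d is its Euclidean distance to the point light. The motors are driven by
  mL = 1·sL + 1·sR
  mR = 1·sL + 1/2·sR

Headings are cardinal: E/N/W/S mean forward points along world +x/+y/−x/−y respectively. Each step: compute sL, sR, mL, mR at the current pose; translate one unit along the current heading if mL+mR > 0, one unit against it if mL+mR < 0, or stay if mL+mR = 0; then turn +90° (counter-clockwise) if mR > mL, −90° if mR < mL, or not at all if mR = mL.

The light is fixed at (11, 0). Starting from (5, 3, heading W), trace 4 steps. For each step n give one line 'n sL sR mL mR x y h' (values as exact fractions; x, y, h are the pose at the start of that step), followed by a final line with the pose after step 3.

0 200/53 40/13 4720/689 3660/689 5 3 W
1 5/2 50/13 165/26 115/26 4 3 N
2 200/61 40/9 4240/549 3020/549 4 4 E
3 100/17 100/29 4600/493 3750/493 5 4 S
final 5 3 W

n=0: pose=(5,3,W); sL=200/53, sR=40/13; mL=4720/689, mR=3660/689; mL+mR=8380/689 → advance +1; mR−mL=-20/13 → turn -1·90°
n=1: pose=(4,3,N); sL=5/2, sR=50/13; mL=165/26, mR=115/26; mL+mR=140/13 → advance +1; mR−mL=-25/13 → turn -1·90°
n=2: pose=(4,4,E); sL=200/61, sR=40/9; mL=4240/549, mR=3020/549; mL+mR=2420/183 → advance +1; mR−mL=-20/9 → turn -1·90°
n=3: pose=(5,4,S); sL=100/17, sR=100/29; mL=4600/493, mR=3750/493; mL+mR=8350/493 → advance +1; mR−mL=-50/29 → turn -1·90°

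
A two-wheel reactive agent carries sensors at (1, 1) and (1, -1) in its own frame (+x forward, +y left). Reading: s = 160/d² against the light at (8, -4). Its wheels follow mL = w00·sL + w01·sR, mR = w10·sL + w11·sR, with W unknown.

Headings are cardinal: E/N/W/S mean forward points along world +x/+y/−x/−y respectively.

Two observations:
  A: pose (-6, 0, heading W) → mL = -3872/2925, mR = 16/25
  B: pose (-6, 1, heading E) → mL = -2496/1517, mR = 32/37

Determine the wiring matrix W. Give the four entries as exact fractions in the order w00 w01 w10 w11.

obs A: pose=(-6,0,W) → sL=80/117, sR=16/25, mL=-3872/2925, mR=16/25
obs B: pose=(-6,1,E) → sL=32/41, sR=32/37, mL=-2496/1517, mR=32/37
sensor matrix S = [[80/117, 16/25], [32/41, 32/37]]; det S = 407552/4437225
solve [mL_A; mL_B] = S·[w00; w01] and [mR_A; mR_B] = S·[w10; w11]:
  w00 = -1, w01 = -1, w10 = 0, w11 = 1

-1 -1 0 1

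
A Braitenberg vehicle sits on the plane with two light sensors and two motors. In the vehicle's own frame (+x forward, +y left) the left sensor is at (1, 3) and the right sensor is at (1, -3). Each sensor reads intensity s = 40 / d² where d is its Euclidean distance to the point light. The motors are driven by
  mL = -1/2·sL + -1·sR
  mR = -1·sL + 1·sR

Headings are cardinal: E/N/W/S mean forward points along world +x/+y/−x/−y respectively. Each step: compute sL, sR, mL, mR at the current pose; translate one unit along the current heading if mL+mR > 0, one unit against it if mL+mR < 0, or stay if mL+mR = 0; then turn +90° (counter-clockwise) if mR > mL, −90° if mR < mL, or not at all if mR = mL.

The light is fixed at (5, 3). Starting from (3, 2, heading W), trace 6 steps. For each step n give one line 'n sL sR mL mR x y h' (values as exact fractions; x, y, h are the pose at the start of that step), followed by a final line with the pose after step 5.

n=0: pose=(3,2,W); sL=8/5, sR=40/13; mL=-252/65, mR=96/65; mL+mR=-12/5 → advance -1; mR−mL=348/65 → turn +1·90°
n=1: pose=(4,2,S); sL=5, sR=2; mL=-9/2, mR=-3; mL+mR=-15/2 → advance -1; mR−mL=3/2 → turn +1·90°
n=2: pose=(4,3,E); sL=40/9, sR=40/9; mL=-20/3, mR=0; mL+mR=-20/3 → advance -1; mR−mL=20/3 → turn +1·90°
n=3: pose=(3,3,N); sL=20/13, sR=20; mL=-270/13, mR=240/13; mL+mR=-30/13 → advance -1; mR−mL=510/13 → turn +1·90°
n=4: pose=(3,2,W); sL=8/5, sR=40/13; mL=-252/65, mR=96/65; mL+mR=-12/5 → advance -1; mR−mL=348/65 → turn +1·90°
n=5: pose=(4,2,S); sL=5, sR=2; mL=-9/2, mR=-3; mL+mR=-15/2 → advance -1; mR−mL=3/2 → turn +1·90°

0 8/5 40/13 -252/65 96/65 3 2 W
1 5 2 -9/2 -3 4 2 S
2 40/9 40/9 -20/3 0 4 3 E
3 20/13 20 -270/13 240/13 3 3 N
4 8/5 40/13 -252/65 96/65 3 2 W
5 5 2 -9/2 -3 4 2 S
final 4 3 E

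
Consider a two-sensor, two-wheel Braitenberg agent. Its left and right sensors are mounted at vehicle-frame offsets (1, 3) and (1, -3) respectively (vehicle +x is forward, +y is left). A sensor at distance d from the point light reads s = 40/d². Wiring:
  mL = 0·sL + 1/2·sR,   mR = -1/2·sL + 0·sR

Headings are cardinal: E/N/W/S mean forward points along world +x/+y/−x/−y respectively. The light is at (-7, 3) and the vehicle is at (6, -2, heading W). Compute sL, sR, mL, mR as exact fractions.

left sensor world pos  = (5, -5); dL² = 208
right sensor world pos = (5, 1); dR² = 148
sL = 40/208 = 5/26
sR = 40/148 = 10/37
mL = 0·sL + 1/2·sR = 5/37
mR = -1/2·sL + 0·sR = -5/52

5/26 10/37 5/37 -5/52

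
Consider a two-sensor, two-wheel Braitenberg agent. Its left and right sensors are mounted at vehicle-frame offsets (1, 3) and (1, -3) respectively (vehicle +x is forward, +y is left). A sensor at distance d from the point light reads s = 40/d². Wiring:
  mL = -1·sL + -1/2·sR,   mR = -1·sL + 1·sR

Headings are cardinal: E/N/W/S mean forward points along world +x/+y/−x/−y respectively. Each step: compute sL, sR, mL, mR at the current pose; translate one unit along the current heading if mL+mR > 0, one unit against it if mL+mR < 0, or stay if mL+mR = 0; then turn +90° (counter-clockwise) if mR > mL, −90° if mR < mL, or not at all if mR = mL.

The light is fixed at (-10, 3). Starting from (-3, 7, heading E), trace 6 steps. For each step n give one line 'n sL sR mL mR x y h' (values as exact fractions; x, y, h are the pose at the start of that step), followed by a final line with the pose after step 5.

0 40/113 8/13 -972/1469 384/1469 -3 7 E
1 20/17 20/53 -1230/901 -720/901 -4 7 N
2 8/5 40/61 -588/305 -288/305 -4 6 W
3 5/13 2 -18/13 21/13 -3 6 S
4 40/89 8/13 -876/1157 192/1157 -3 5 E
5 20/9 4/9 -22/9 -16/9 -4 5 N
final -4 4 W

n=0: pose=(-3,7,E); sL=40/113, sR=8/13; mL=-972/1469, mR=384/1469; mL+mR=-588/1469 → advance -1; mR−mL=12/13 → turn +1·90°
n=1: pose=(-4,7,N); sL=20/17, sR=20/53; mL=-1230/901, mR=-720/901; mL+mR=-1950/901 → advance -1; mR−mL=30/53 → turn +1·90°
n=2: pose=(-4,6,W); sL=8/5, sR=40/61; mL=-588/305, mR=-288/305; mL+mR=-876/305 → advance -1; mR−mL=60/61 → turn +1·90°
n=3: pose=(-3,6,S); sL=5/13, sR=2; mL=-18/13, mR=21/13; mL+mR=3/13 → advance +1; mR−mL=3 → turn +1·90°
n=4: pose=(-3,5,E); sL=40/89, sR=8/13; mL=-876/1157, mR=192/1157; mL+mR=-684/1157 → advance -1; mR−mL=12/13 → turn +1·90°
n=5: pose=(-4,5,N); sL=20/9, sR=4/9; mL=-22/9, mR=-16/9; mL+mR=-38/9 → advance -1; mR−mL=2/3 → turn +1·90°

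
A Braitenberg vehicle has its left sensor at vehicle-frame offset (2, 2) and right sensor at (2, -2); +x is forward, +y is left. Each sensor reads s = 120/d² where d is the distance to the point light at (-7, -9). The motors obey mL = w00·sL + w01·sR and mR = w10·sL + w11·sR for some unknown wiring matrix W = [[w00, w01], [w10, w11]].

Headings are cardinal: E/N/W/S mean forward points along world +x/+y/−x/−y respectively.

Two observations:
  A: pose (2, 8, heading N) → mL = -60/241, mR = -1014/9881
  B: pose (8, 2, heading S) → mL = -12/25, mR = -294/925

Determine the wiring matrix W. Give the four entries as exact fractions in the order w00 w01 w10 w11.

0 -1 1/2 -1

obs A: pose=(2,8,N) → sL=12/41, sR=60/241, mL=-60/241, mR=-1014/9881
obs B: pose=(8,2,S) → sL=12/37, sR=12/25, mL=-12/25, mR=-294/925
sensor matrix S = [[12/41, 60/241], [12/37, 12/25]]; det S = 546048/9139925
solve [mL_A; mL_B] = S·[w00; w01] and [mR_A; mR_B] = S·[w10; w11]:
  w00 = 0, w01 = -1, w10 = 1/2, w11 = -1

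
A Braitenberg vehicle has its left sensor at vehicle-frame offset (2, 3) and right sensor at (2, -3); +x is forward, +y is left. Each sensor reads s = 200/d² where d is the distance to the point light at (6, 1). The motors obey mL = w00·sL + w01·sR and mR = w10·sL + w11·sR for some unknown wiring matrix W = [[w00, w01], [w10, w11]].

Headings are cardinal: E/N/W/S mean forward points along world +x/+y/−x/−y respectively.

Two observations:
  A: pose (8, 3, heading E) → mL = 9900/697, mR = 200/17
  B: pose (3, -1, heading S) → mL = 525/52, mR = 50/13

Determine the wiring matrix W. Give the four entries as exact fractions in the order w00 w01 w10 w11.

obs A: pose=(8,3,E) → sL=200/41, sR=200/17, mL=9900/697, mR=200/17
obs B: pose=(3,-1,S) → sL=25/2, sR=50/13, mL=525/52, mR=50/13
sensor matrix S = [[200/41, 200/17], [25/2, 50/13]]; det S = -1162500/9061
solve [mL_A; mL_B] = S·[w00; w01] and [mR_A; mR_B] = S·[w10; w11]:
  w00 = 1/2, w01 = 1, w10 = 0, w11 = 1

1/2 1 0 1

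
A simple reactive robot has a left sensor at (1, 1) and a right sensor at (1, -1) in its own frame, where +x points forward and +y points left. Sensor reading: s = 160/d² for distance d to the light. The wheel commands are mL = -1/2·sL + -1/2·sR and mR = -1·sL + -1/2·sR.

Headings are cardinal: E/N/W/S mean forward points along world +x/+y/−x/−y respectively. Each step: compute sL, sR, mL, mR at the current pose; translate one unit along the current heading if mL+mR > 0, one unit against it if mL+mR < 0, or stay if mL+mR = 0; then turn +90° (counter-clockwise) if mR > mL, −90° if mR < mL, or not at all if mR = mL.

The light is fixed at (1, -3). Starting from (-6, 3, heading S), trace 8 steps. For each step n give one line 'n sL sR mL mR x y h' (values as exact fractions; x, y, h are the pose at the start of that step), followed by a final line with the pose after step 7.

0 160/61 160/89 -12000/5429 -19120/5429 -6 3 S
1 8/5 5/4 -57/40 -89/40 -6 4 W
2 160/113 160/89 -16160/10057 -23280/10057 -5 4 N
3 80/37 16/5 -496/185 -696/185 -5 3 E
4 160/61 160/89 -12000/5429 -19120/5429 -6 3 S
5 8/5 5/4 -57/40 -89/40 -6 4 W
6 160/113 160/89 -16160/10057 -23280/10057 -5 4 N
7 80/37 16/5 -496/185 -696/185 -5 3 E
final -6 3 S

n=0: pose=(-6,3,S); sL=160/61, sR=160/89; mL=-12000/5429, mR=-19120/5429; mL+mR=-31120/5429 → advance -1; mR−mL=-80/61 → turn -1·90°
n=1: pose=(-6,4,W); sL=8/5, sR=5/4; mL=-57/40, mR=-89/40; mL+mR=-73/20 → advance -1; mR−mL=-4/5 → turn -1·90°
n=2: pose=(-5,4,N); sL=160/113, sR=160/89; mL=-16160/10057, mR=-23280/10057; mL+mR=-39440/10057 → advance -1; mR−mL=-80/113 → turn -1·90°
n=3: pose=(-5,3,E); sL=80/37, sR=16/5; mL=-496/185, mR=-696/185; mL+mR=-1192/185 → advance -1; mR−mL=-40/37 → turn -1·90°
n=4: pose=(-6,3,S); sL=160/61, sR=160/89; mL=-12000/5429, mR=-19120/5429; mL+mR=-31120/5429 → advance -1; mR−mL=-80/61 → turn -1·90°
n=5: pose=(-6,4,W); sL=8/5, sR=5/4; mL=-57/40, mR=-89/40; mL+mR=-73/20 → advance -1; mR−mL=-4/5 → turn -1·90°
n=6: pose=(-5,4,N); sL=160/113, sR=160/89; mL=-16160/10057, mR=-23280/10057; mL+mR=-39440/10057 → advance -1; mR−mL=-80/113 → turn -1·90°
n=7: pose=(-5,3,E); sL=80/37, sR=16/5; mL=-496/185, mR=-696/185; mL+mR=-1192/185 → advance -1; mR−mL=-40/37 → turn -1·90°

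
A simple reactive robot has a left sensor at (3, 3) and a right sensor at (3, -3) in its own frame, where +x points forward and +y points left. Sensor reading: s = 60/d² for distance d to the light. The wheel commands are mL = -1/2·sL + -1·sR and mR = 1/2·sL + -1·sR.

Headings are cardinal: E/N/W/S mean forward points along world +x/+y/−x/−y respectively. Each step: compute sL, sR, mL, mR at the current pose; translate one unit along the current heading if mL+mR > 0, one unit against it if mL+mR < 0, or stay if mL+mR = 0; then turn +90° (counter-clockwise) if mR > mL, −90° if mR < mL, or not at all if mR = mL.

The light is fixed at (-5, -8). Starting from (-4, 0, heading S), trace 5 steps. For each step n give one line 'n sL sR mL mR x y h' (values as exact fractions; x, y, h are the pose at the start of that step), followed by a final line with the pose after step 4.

0 60/41 60/29 -3330/1189 -1590/1189 -4 0 S
1 3/8 15/13 -279/208 -201/208 -4 1 E
2 20/51 20/51 -10/17 -10/51 -5 1 N
3 30/17 6/13 -297/221 93/221 -5 0 W
4 60/41 60/29 -3330/1189 -1590/1189 -4 0 S
final -4 1 E

n=0: pose=(-4,0,S); sL=60/41, sR=60/29; mL=-3330/1189, mR=-1590/1189; mL+mR=-120/29 → advance -1; mR−mL=60/41 → turn +1·90°
n=1: pose=(-4,1,E); sL=3/8, sR=15/13; mL=-279/208, mR=-201/208; mL+mR=-30/13 → advance -1; mR−mL=3/8 → turn +1·90°
n=2: pose=(-5,1,N); sL=20/51, sR=20/51; mL=-10/17, mR=-10/51; mL+mR=-40/51 → advance -1; mR−mL=20/51 → turn +1·90°
n=3: pose=(-5,0,W); sL=30/17, sR=6/13; mL=-297/221, mR=93/221; mL+mR=-12/13 → advance -1; mR−mL=30/17 → turn +1·90°
n=4: pose=(-4,0,S); sL=60/41, sR=60/29; mL=-3330/1189, mR=-1590/1189; mL+mR=-120/29 → advance -1; mR−mL=60/41 → turn +1·90°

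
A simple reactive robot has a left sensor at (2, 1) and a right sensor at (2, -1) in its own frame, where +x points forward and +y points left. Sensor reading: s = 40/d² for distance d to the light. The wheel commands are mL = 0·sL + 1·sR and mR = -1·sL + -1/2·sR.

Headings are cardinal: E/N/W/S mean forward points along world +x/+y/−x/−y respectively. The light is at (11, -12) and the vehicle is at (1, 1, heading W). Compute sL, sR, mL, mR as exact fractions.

left sensor world pos  = (-1, 0); dL² = 288
right sensor world pos = (-1, 2); dR² = 340
sL = 40/288 = 5/36
sR = 40/340 = 2/17
mL = 0·sL + 1·sR = 2/17
mR = -1·sL + -1/2·sR = -121/612

5/36 2/17 2/17 -121/612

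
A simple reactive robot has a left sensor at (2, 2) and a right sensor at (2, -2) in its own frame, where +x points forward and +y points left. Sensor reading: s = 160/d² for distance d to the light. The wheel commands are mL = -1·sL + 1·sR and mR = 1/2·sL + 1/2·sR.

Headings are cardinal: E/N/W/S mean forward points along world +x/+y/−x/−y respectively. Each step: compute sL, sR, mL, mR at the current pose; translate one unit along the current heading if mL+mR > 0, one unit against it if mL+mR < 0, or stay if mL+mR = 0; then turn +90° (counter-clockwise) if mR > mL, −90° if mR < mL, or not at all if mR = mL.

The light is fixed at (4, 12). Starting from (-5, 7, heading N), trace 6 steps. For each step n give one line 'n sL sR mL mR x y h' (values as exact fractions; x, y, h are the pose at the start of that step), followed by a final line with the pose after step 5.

n=0: pose=(-5,7,N); sL=16/13, sR=80/29; mL=576/377, mR=752/377; mL+mR=1328/377 → advance +1; mR−mL=176/377 → turn +1·90°
n=1: pose=(-5,8,W); sL=160/157, sR=32/25; mL=1024/3925, mR=4512/3925; mL+mR=5536/3925 → advance +1; mR−mL=3488/3925 → turn +1·90°
n=2: pose=(-6,8,S); sL=8/5, sR=8/9; mL=-32/45, mR=56/45; mL+mR=8/15 → advance +1; mR−mL=88/45 → turn +1·90°
n=3: pose=(-6,7,E); sL=160/73, sR=160/113; mL=-6400/8249, mR=14880/8249; mL+mR=8480/8249 → advance +1; mR−mL=21280/8249 → turn +1·90°
n=4: pose=(-5,7,N); sL=16/13, sR=80/29; mL=576/377, mR=752/377; mL+mR=1328/377 → advance +1; mR−mL=176/377 → turn +1·90°
n=5: pose=(-5,8,W); sL=160/157, sR=32/25; mL=1024/3925, mR=4512/3925; mL+mR=5536/3925 → advance +1; mR−mL=3488/3925 → turn +1·90°

0 16/13 80/29 576/377 752/377 -5 7 N
1 160/157 32/25 1024/3925 4512/3925 -5 8 W
2 8/5 8/9 -32/45 56/45 -6 8 S
3 160/73 160/113 -6400/8249 14880/8249 -6 7 E
4 16/13 80/29 576/377 752/377 -5 7 N
5 160/157 32/25 1024/3925 4512/3925 -5 8 W
final -6 8 S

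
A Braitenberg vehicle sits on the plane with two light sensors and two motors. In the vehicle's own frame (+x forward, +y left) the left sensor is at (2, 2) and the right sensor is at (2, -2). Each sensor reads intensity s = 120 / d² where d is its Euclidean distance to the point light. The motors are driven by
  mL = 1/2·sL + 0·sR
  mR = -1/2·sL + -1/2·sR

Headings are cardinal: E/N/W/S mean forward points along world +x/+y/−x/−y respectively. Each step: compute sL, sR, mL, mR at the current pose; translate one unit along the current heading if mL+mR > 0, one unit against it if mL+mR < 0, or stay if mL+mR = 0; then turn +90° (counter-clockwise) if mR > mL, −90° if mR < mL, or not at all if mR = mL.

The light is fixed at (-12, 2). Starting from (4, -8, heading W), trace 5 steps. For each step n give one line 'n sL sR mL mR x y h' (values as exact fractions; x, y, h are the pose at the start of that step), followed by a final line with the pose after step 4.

n=0: pose=(4,-8,W); sL=6/17, sR=6/13; mL=3/17, mR=-90/221; mL+mR=-3/13 → advance -1; mR−mL=-129/221 → turn -1·90°
n=1: pose=(5,-8,N); sL=120/289, sR=24/85; mL=60/289, mR=-504/1445; mL+mR=-12/85 → advance -1; mR−mL=-804/1445 → turn -1·90°
n=2: pose=(5,-9,E); sL=60/221, sR=12/53; mL=30/221, mR=-2916/11713; mL+mR=-6/53 → advance -1; mR−mL=-4506/11713 → turn -1·90°
n=3: pose=(4,-9,S); sL=120/493, sR=24/73; mL=60/493, mR=-10296/35989; mL+mR=-12/73 → advance -1; mR−mL=-14676/35989 → turn -1·90°
n=4: pose=(4,-8,W); sL=6/17, sR=6/13; mL=3/17, mR=-90/221; mL+mR=-3/13 → advance -1; mR−mL=-129/221 → turn -1·90°

0 6/17 6/13 3/17 -90/221 4 -8 W
1 120/289 24/85 60/289 -504/1445 5 -8 N
2 60/221 12/53 30/221 -2916/11713 5 -9 E
3 120/493 24/73 60/493 -10296/35989 4 -9 S
4 6/17 6/13 3/17 -90/221 4 -8 W
final 5 -8 N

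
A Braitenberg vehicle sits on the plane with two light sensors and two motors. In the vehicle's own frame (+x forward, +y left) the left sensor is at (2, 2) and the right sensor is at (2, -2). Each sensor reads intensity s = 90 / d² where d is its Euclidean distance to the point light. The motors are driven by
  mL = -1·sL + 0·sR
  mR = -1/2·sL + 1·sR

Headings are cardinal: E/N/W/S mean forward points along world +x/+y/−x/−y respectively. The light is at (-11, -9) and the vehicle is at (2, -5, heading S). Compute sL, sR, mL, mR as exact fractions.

left sensor world pos  = (4, -7); dL² = 229
right sensor world pos = (0, -7); dR² = 125
sL = 90/229 = 90/229
sR = 90/125 = 18/25
mL = -1·sL + 0·sR = -90/229
mR = -1/2·sL + 1·sR = 2997/5725

90/229 18/25 -90/229 2997/5725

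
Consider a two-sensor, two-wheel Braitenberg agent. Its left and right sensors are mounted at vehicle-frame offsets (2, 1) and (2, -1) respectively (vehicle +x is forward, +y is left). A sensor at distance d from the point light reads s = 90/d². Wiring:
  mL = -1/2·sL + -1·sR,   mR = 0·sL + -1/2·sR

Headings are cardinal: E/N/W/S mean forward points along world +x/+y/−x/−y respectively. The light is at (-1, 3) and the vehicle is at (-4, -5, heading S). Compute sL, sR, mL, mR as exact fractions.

left sensor world pos  = (-3, -7); dL² = 104
right sensor world pos = (-5, -7); dR² = 116
sL = 90/104 = 45/52
sR = 90/116 = 45/58
mL = -1/2·sL + -1·sR = -3645/3016
mR = 0·sL + -1/2·sR = -45/116

45/52 45/58 -3645/3016 -45/116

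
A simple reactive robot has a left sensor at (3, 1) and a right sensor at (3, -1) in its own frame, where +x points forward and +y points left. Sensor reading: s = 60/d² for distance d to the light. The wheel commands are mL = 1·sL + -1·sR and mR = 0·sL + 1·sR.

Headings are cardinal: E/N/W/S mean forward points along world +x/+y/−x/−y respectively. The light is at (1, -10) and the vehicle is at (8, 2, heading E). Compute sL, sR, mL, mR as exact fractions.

left sensor world pos  = (11, 3); dL² = 269
right sensor world pos = (11, 1); dR² = 221
sL = 60/269 = 60/269
sR = 60/221 = 60/221
mL = 1·sL + -1·sR = -2880/59449
mR = 0·sL + 1·sR = 60/221

60/269 60/221 -2880/59449 60/221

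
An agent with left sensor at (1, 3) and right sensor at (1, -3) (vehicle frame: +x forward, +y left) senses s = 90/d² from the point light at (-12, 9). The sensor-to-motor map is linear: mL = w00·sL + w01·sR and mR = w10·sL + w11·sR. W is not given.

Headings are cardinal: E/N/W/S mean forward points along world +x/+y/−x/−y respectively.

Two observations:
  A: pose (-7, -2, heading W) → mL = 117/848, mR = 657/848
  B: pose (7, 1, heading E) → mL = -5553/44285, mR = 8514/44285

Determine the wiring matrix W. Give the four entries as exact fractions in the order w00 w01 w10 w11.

obs A: pose=(-7,-2,W) → sL=45/106, sR=9/8, mL=117/848, mR=657/848
obs B: pose=(7,1,E) → sL=18/85, sR=90/521, mL=-5553/44285, mR=8514/44285
sensor matrix S = [[45/106, 9/8], [18/85, 90/521]]; det S = -1548153/9388420
solve [mL_A; mL_B] = S·[w00; w01] and [mR_A; mR_B] = S·[w10; w11]:
  w00 = -1, w01 = 1/2, w10 = 1/2, w11 = 1/2

-1 1/2 1/2 1/2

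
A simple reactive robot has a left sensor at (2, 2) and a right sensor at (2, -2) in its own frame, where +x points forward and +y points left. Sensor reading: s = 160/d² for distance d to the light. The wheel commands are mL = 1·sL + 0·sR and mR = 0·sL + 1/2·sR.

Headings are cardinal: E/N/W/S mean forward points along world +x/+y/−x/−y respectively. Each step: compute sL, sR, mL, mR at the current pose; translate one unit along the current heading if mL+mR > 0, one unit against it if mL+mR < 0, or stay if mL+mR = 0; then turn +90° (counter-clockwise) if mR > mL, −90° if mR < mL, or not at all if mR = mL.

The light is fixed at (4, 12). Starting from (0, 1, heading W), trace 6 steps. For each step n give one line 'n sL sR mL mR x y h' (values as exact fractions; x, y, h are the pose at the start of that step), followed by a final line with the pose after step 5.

n=0: pose=(0,1,W); sL=32/41, sR=160/117; mL=32/41, mR=80/117; mL+mR=7024/4797 → advance +1; mR−mL=-464/4797 → turn -1·90°
n=1: pose=(-1,1,N); sL=16/13, sR=16/9; mL=16/13, mR=8/9; mL+mR=248/117 → advance +1; mR−mL=-40/117 → turn -1·90°
n=2: pose=(-1,2,E); sL=160/73, sR=160/153; mL=160/73, mR=80/153; mL+mR=30320/11169 → advance +1; mR−mL=-18640/11169 → turn -1·90°
n=3: pose=(0,2,S); sL=40/37, sR=8/9; mL=40/37, mR=4/9; mL+mR=508/333 → advance +1; mR−mL=-212/333 → turn -1·90°
n=4: pose=(0,1,W); sL=32/41, sR=160/117; mL=32/41, mR=80/117; mL+mR=7024/4797 → advance +1; mR−mL=-464/4797 → turn -1·90°
n=5: pose=(-1,1,N); sL=16/13, sR=16/9; mL=16/13, mR=8/9; mL+mR=248/117 → advance +1; mR−mL=-40/117 → turn -1·90°

0 32/41 160/117 32/41 80/117 0 1 W
1 16/13 16/9 16/13 8/9 -1 1 N
2 160/73 160/153 160/73 80/153 -1 2 E
3 40/37 8/9 40/37 4/9 0 2 S
4 32/41 160/117 32/41 80/117 0 1 W
5 16/13 16/9 16/13 8/9 -1 1 N
final -1 2 E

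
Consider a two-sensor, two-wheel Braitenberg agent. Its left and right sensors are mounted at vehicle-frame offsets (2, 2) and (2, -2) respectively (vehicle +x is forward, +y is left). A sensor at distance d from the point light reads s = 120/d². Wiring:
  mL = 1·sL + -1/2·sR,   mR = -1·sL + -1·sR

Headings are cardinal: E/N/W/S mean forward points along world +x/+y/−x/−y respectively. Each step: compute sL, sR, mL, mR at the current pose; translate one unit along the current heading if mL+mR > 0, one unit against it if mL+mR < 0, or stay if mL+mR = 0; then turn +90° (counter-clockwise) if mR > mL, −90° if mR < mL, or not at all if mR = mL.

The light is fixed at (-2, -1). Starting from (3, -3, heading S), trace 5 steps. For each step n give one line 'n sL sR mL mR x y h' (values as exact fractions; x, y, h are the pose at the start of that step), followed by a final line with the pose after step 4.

n=0: pose=(3,-3,S); sL=24/13, sR=24/5; mL=-36/65, mR=-432/65; mL+mR=-36/5 → advance -1; mR−mL=-396/65 → turn -1·90°
n=1: pose=(3,-2,W); sL=20/3, sR=12; mL=2/3, mR=-56/3; mL+mR=-18 → advance -1; mR−mL=-58/3 → turn -1·90°
n=2: pose=(4,-2,N); sL=120/17, sR=24/13; mL=1356/221, mR=-1968/221; mL+mR=-36/13 → advance -1; mR−mL=-3324/221 → turn -1·90°
n=3: pose=(4,-3,E); sL=15/8, sR=3/2; mL=9/8, mR=-27/8; mL+mR=-9/4 → advance -1; mR−mL=-9/2 → turn -1·90°
n=4: pose=(3,-3,S); sL=24/13, sR=24/5; mL=-36/65, mR=-432/65; mL+mR=-36/5 → advance -1; mR−mL=-396/65 → turn -1·90°

0 24/13 24/5 -36/65 -432/65 3 -3 S
1 20/3 12 2/3 -56/3 3 -2 W
2 120/17 24/13 1356/221 -1968/221 4 -2 N
3 15/8 3/2 9/8 -27/8 4 -3 E
4 24/13 24/5 -36/65 -432/65 3 -3 S
final 3 -2 W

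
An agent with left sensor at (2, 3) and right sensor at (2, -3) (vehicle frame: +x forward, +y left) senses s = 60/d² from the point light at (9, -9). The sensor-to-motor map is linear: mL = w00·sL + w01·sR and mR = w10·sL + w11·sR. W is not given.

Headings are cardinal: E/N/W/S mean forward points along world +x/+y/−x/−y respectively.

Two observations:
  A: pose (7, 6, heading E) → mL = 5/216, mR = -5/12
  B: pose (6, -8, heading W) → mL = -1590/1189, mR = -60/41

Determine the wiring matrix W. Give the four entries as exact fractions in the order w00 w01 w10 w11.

-1 1/2 0 -1

obs A: pose=(7,6,E) → sL=5/27, sR=5/12, mL=5/216, mR=-5/12
obs B: pose=(6,-8,W) → sL=60/29, sR=60/41, mL=-1590/1189, mR=-60/41
sensor matrix S = [[5/27, 5/12], [60/29, 60/41]]; det S = -6325/10701
solve [mL_A; mL_B] = S·[w00; w01] and [mR_A; mR_B] = S·[w10; w11]:
  w00 = -1, w01 = 1/2, w10 = 0, w11 = -1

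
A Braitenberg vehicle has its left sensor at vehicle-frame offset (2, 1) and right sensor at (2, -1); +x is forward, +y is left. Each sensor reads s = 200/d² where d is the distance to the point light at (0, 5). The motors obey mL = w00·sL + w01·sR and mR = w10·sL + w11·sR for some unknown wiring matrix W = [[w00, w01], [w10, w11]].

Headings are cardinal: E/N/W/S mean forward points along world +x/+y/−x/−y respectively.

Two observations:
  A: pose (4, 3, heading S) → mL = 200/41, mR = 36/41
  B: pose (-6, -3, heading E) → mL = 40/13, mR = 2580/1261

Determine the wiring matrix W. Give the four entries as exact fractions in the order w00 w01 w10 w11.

obs A: pose=(4,3,S) → sL=200/41, sR=8, mL=200/41, mR=36/41
obs B: pose=(-6,-3,E) → sL=40/13, sR=200/97, mL=40/13, mR=2580/1261
sensor matrix S = [[200/41, 8], [40/13, 200/97]]; det S = -752640/51701
solve [mL_A; mL_B] = S·[w00; w01] and [mR_A; mR_B] = S·[w10; w11]:
  w00 = 1, w01 = 0, w10 = 1, w11 = -1/2

1 0 1 -1/2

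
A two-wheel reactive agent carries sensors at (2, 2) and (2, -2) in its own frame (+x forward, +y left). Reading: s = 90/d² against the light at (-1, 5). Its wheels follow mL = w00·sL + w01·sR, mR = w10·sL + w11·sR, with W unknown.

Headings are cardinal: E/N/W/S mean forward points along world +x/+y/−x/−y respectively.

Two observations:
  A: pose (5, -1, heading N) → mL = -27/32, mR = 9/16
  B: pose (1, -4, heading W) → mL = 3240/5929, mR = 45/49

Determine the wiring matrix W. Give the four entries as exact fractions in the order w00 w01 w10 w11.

obs A: pose=(5,-1,N) → sL=45/16, sR=9/8, mL=-27/32, mR=9/16
obs B: pose=(1,-4,W) → sL=90/121, sR=90/49, mL=3240/5929, mR=45/49
sensor matrix S = [[45/16, 9/8], [90/121, 90/49]]; det S = 205335/47432
solve [mL_A; mL_B] = S·[w00; w01] and [mR_A; mR_B] = S·[w10; w11]:
  w00 = -1/2, w01 = 1/2, w10 = 0, w11 = 1/2

-1/2 1/2 0 1/2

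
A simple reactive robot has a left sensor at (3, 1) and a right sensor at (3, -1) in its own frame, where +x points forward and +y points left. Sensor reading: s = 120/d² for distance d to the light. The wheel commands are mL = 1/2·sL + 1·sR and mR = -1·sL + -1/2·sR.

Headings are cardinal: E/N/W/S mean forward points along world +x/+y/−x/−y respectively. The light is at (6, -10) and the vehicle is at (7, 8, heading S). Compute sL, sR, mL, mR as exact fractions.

left sensor world pos  = (8, 5); dL² = 229
right sensor world pos = (6, 5); dR² = 225
sL = 120/229 = 120/229
sR = 120/225 = 8/15
mL = 1/2·sL + 1·sR = 2732/3435
mR = -1·sL + -1/2·sR = -2716/3435

120/229 8/15 2732/3435 -2716/3435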